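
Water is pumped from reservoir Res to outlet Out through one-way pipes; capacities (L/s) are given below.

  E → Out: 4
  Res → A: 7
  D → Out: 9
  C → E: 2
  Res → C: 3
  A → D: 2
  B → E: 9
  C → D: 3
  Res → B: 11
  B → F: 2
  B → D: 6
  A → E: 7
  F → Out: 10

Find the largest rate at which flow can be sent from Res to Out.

Augment Res→A→D→Out: bottleneck 2, flow now 2.
Augment Res→A→E→Out: bottleneck 4, flow now 6.
Augment Res→B→D→Out: bottleneck 6, flow now 12.
Augment Res→B→F→Out: bottleneck 2, flow now 14.
Augment Res→C→D→Out: bottleneck 1, flow now 15.
No augmenting path remains; maximum flow = 15.
In the residual graph, reachable from Res: {Res, A, B, C, D, E}.
Min-cut edges: B→F (2), D→Out (9), E→Out (4); capacity 2 + 9 + 4 = 15.
This cut is saturated, so no flow can exceed 15.

15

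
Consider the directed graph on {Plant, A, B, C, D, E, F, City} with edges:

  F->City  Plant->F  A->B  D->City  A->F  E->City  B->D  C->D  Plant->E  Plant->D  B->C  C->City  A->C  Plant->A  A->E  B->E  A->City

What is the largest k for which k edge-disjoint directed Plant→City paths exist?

4

Assign every edge capacity 1; by Menger, the answer equals the max flow.
Path Plant→A→City (+1); total 1.
Path Plant→D→City (+1); total 2.
Path Plant→E→City (+1); total 3.
Path Plant→F→City (+1); total 4.
No residual Plant→City path; max flow = 4.
Certifying cut of size 4: {Plant→A, Plant→D, Plant→E, Plant→F}.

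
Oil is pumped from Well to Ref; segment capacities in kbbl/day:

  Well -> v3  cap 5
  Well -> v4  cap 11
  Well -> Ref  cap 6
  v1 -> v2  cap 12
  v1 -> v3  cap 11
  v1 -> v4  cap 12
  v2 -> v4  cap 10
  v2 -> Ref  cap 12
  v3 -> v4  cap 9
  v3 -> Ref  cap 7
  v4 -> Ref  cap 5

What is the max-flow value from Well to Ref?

Augment Well→Ref: bottleneck 6, flow now 6.
Augment Well→v3→Ref: bottleneck 5, flow now 11.
Augment Well→v4→Ref: bottleneck 5, flow now 16.
No augmenting path remains; maximum flow = 16.
In the residual graph, reachable from Well: {Well, v4}.
Min-cut edges: Well→v3 (5), Well→Ref (6), v4→Ref (5); capacity 5 + 6 + 5 = 16.
This cut is saturated, so no flow can exceed 16.

16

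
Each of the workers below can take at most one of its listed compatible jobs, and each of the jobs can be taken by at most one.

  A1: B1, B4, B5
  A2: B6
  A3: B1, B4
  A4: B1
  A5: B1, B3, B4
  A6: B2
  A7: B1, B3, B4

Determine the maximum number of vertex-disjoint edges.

6

Unit-capacity flow: source→left, listed edges, right→sink; max matching = max flow.
Augmenting path A1→B1 (+1); matched 1.
Augmenting path A2→B6 (+1); matched 2.
Augmenting path A3→B4 (+1); matched 3.
Augmenting path A5→B3 (+1); matched 4.
Augmenting path A6→B2 (+1); matched 5.
Augmenting path A4→B1→A1→B5 (+1); matched 6.
No augmenting path remains; maximum matching = 6.
König certificate: {A1, A2, A6, B1, B3, B4} is a vertex cover of size 6 (every listed pair touches it), so no matching can be larger.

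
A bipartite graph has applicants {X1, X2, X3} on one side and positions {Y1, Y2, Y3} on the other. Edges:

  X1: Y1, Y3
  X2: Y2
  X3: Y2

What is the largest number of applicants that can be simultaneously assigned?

Unit-capacity flow: source→left, listed edges, right→sink; max matching = max flow.
Augmenting path X1→Y1 (+1); matched 1.
Augmenting path X2→Y2 (+1); matched 2.
No augmenting path remains; maximum matching = 2.
König certificate: {X1, Y2} is a vertex cover of size 2 (every listed pair touches it), so no matching can be larger.

2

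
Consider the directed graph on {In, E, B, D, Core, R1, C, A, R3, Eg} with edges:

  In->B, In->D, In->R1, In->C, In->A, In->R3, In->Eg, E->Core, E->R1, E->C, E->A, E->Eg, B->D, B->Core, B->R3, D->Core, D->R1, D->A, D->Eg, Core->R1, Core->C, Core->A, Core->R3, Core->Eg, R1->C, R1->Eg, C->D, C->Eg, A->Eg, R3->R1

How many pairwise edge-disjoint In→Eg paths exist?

Assign every edge capacity 1; by Menger, the answer equals the max flow.
Path In→Eg (+1); total 1.
Path In→D→Eg (+1); total 2.
Path In→R1→Eg (+1); total 3.
Path In→C→Eg (+1); total 4.
Path In→A→Eg (+1); total 5.
Path In→B→Core→Eg (+1); total 6.
No residual In→Eg path; max flow = 6.
Certifying cut of size 6: {A→Eg, C→Eg, Core→Eg, D→Eg, In→Eg, R1→Eg}.

6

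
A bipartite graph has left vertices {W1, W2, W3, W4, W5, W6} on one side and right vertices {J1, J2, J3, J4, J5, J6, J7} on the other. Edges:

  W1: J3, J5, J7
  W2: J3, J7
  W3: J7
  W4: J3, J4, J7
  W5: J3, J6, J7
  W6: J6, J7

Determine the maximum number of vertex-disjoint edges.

5

Unit-capacity flow: source→left, listed edges, right→sink; max matching = max flow.
Augmenting path W1→J3 (+1); matched 1.
Augmenting path W2→J7 (+1); matched 2.
Augmenting path W4→J4 (+1); matched 3.
Augmenting path W5→J6 (+1); matched 4.
Augmenting path W3→J7→W2→J3→W1→J5 (+1); matched 5.
No augmenting path remains; maximum matching = 5.
König certificate: {W1, W4, J3, J6, J7} is a vertex cover of size 5 (every listed pair touches it), so no matching can be larger.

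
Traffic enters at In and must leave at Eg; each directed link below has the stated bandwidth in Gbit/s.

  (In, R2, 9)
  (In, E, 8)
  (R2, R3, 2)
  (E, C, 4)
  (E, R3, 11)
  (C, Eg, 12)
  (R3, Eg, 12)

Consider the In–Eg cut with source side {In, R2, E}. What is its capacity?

Edges leaving {In, R2, E}: R2→R3 (2), E→C (4), E→R3 (11).
Cut capacity = 2 + 4 + 11 = 17.

17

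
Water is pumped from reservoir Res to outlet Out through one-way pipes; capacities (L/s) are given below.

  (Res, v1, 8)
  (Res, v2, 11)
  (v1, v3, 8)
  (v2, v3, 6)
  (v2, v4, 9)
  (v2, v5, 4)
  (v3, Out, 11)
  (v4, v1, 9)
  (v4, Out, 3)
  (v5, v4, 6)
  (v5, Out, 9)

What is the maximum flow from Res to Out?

18

Augment Res→v1→v3→Out: bottleneck 8, flow now 8.
Augment Res→v2→v3→Out: bottleneck 3, flow now 11.
Augment Res→v2→v4→Out: bottleneck 3, flow now 14.
Augment Res→v2→v5→Out: bottleneck 4, flow now 18.
No augmenting path remains; maximum flow = 18.
In the residual graph, reachable from Res: {Res, v1, v2, v3, v4}.
Min-cut edges: v2→v5 (4), v3→Out (11), v4→Out (3); capacity 4 + 11 + 3 = 18.
This cut is saturated, so no flow can exceed 18.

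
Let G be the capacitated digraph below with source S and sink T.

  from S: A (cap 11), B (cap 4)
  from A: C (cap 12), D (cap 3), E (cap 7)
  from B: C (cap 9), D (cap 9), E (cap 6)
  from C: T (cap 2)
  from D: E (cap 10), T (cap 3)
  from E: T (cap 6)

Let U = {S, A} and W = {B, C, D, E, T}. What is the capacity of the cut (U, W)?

Edges leaving {S, A}: S→B (4), A→C (12), A→D (3), A→E (7).
Cut capacity = 4 + 12 + 3 + 7 = 26.

26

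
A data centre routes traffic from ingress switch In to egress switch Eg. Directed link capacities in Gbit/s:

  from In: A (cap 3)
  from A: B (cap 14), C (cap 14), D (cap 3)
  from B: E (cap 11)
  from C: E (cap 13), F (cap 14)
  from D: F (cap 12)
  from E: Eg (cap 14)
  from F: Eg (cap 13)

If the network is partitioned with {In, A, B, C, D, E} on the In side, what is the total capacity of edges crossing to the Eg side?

Edges leaving {In, A, B, C, D, E}: C→F (14), D→F (12), E→Eg (14).
Cut capacity = 14 + 12 + 14 = 40.

40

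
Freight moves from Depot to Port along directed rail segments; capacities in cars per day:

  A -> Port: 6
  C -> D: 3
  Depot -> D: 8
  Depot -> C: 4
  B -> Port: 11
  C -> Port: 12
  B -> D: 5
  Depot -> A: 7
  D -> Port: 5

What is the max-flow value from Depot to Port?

Augment Depot→A→Port: bottleneck 6, flow now 6.
Augment Depot→C→Port: bottleneck 4, flow now 10.
Augment Depot→D→Port: bottleneck 5, flow now 15.
No augmenting path remains; maximum flow = 15.
In the residual graph, reachable from Depot: {Depot, A, D}.
Min-cut edges: Depot→C (4), A→Port (6), D→Port (5); capacity 4 + 6 + 5 = 15.
This cut is saturated, so no flow can exceed 15.

15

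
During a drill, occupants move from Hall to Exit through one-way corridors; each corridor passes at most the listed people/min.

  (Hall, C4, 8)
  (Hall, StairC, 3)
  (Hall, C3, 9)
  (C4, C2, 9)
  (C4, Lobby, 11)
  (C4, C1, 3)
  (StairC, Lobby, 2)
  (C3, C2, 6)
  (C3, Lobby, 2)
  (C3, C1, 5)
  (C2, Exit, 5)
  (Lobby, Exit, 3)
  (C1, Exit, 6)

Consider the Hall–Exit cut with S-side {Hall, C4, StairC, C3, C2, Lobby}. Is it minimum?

No — its capacity is 16, but the minimum cut has capacity 14.

Given cut capacity: 3 + 5 + 5 + 3 = 16.
Augment Hall→C4→C2→Exit: bottleneck 5, flow now 5.
Augment Hall→C4→Lobby→Exit: bottleneck 3, flow now 8.
Augment Hall→C3→C1→Exit: bottleneck 5, flow now 13.
Augment Hall→StairC→Lobby→C4→C1→Exit: bottleneck 1, flow now 14. (uses reverse residual edge)
No augmenting path remains; maximum flow = 14.
In the residual graph, reachable from Hall: {Hall, C4, StairC, C3, C2, Lobby, C1}.
Min-cut edges: C2→Exit (5), Lobby→Exit (3), C1→Exit (6); capacity 5 + 3 + 6 = 14.
Cut capacity 16 exceeds the max flow 14, so it is not minimum.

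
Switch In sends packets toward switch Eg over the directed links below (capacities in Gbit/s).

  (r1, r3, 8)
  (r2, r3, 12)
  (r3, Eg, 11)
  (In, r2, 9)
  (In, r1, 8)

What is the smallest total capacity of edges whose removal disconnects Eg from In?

11

Augment In→r1→r3→Eg: bottleneck 8, flow now 8.
Augment In→r2→r3→Eg: bottleneck 3, flow now 11.
No augmenting path remains; maximum flow = 11.
By max-flow min-cut, the minimum cut capacity equals the max flow.
In the residual graph, reachable from In: {In, r1, r2, r3}.
Min-cut edges: r3→Eg (11); capacity 11 = 11.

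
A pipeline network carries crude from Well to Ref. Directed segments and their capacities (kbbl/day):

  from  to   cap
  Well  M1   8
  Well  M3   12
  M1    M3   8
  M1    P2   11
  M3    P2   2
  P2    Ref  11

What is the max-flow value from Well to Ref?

10

Augment Well→M1→P2→Ref: bottleneck 8, flow now 8.
Augment Well→M3→P2→Ref: bottleneck 2, flow now 10.
No augmenting path remains; maximum flow = 10.
In the residual graph, reachable from Well: {Well, M3}.
Min-cut edges: Well→M1 (8), M3→P2 (2); capacity 8 + 2 = 10.
This cut is saturated, so no flow can exceed 10.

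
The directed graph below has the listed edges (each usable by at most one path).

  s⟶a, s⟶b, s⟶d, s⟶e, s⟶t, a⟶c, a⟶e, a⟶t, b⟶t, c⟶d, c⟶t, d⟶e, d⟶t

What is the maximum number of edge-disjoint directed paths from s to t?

Assign every edge capacity 1; by Menger, the answer equals the max flow.
Path s→t (+1); total 1.
Path s→a→t (+1); total 2.
Path s→b→t (+1); total 3.
Path s→d→t (+1); total 4.
No residual s→t path; max flow = 4.
Certifying cut of size 4: {s→a, s→b, s→d, s→t}.

4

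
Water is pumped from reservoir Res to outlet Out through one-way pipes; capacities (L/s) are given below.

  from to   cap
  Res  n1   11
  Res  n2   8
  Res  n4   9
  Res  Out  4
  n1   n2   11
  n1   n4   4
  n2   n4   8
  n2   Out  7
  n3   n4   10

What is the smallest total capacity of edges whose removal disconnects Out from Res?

11

Augment Res→Out: bottleneck 4, flow now 4.
Augment Res→n2→Out: bottleneck 7, flow now 11.
No augmenting path remains; maximum flow = 11.
By max-flow min-cut, the minimum cut capacity equals the max flow.
In the residual graph, reachable from Res: {Res, n1, n2, n4}.
Min-cut edges: Res→Out (4), n2→Out (7); capacity 4 + 7 = 11.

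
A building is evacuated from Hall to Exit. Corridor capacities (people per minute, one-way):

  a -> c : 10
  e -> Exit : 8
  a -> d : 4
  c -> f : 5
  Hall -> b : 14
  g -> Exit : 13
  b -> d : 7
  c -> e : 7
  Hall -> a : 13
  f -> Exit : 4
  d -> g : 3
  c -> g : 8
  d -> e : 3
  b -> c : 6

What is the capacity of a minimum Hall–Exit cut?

22

Augment Hall→a→c→e→Exit: bottleneck 7, flow now 7.
Augment Hall→a→c→f→Exit: bottleneck 3, flow now 10.
Augment Hall→a→d→e→Exit: bottleneck 1, flow now 11.
Augment Hall→a→d→g→Exit: bottleneck 2, flow now 13.
Augment Hall→b→c→f→Exit: bottleneck 1, flow now 14.
Augment Hall→b→c→g→Exit: bottleneck 5, flow now 19.
Augment Hall→b→d→g→Exit: bottleneck 1, flow now 20.
Augment Hall→b→d→e→c→g→Exit: bottleneck 2, flow now 22. (uses reverse residual edge)
No augmenting path remains; maximum flow = 22.
By max-flow min-cut, the minimum cut capacity equals the max flow.
In the residual graph, reachable from Hall: {Hall, a, b, d}.
Min-cut edges: a→c (10), b→c (6), d→e (3), d→g (3); capacity 10 + 6 + 3 + 3 = 22.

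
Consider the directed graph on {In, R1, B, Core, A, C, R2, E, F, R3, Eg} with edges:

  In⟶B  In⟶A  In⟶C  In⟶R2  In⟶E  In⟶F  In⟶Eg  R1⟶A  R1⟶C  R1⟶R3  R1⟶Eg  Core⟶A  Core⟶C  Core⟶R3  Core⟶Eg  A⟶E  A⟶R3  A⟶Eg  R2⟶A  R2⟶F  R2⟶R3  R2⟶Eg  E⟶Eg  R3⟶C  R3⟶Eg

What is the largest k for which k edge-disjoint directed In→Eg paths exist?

4

Assign every edge capacity 1; by Menger, the answer equals the max flow.
Path In→Eg (+1); total 1.
Path In→A→Eg (+1); total 2.
Path In→R2→Eg (+1); total 3.
Path In→E→Eg (+1); total 4.
No residual In→Eg path; max flow = 4.
Certifying cut of size 4: {In→A, In→E, In→Eg, In→R2}.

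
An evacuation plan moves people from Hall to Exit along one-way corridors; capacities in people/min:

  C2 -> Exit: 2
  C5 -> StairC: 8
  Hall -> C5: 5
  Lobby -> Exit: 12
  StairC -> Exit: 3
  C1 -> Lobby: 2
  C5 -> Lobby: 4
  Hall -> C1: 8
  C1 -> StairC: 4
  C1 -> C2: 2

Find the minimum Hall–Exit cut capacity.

11

Augment Hall→C1→Lobby→Exit: bottleneck 2, flow now 2.
Augment Hall→C1→StairC→Exit: bottleneck 3, flow now 5.
Augment Hall→C1→C2→Exit: bottleneck 2, flow now 7.
Augment Hall→C5→Lobby→Exit: bottleneck 4, flow now 11.
No augmenting path remains; maximum flow = 11.
By max-flow min-cut, the minimum cut capacity equals the max flow.
In the residual graph, reachable from Hall: {Hall, C1, C5, StairC}.
Min-cut edges: C1→Lobby (2), C1→C2 (2), C5→Lobby (4), StairC→Exit (3); capacity 2 + 2 + 4 + 3 = 11.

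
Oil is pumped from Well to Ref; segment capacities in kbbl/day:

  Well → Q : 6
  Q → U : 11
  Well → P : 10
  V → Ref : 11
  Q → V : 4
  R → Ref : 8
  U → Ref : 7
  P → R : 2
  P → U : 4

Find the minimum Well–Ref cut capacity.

12

Augment Well→P→R→Ref: bottleneck 2, flow now 2.
Augment Well→P→U→Ref: bottleneck 4, flow now 6.
Augment Well→Q→U→Ref: bottleneck 3, flow now 9.
Augment Well→Q→V→Ref: bottleneck 3, flow now 12.
No augmenting path remains; maximum flow = 12.
By max-flow min-cut, the minimum cut capacity equals the max flow.
In the residual graph, reachable from Well: {Well, P}.
Min-cut edges: Well→Q (6), P→R (2), P→U (4); capacity 6 + 2 + 4 = 12.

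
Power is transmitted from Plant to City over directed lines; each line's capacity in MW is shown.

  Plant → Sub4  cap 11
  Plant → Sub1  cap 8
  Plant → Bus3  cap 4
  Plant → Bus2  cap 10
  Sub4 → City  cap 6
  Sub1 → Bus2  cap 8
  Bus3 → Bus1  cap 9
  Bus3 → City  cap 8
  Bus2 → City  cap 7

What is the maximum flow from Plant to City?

17

Augment Plant→Sub4→City: bottleneck 6, flow now 6.
Augment Plant→Bus3→City: bottleneck 4, flow now 10.
Augment Plant→Bus2→City: bottleneck 7, flow now 17.
No augmenting path remains; maximum flow = 17.
In the residual graph, reachable from Plant: {Plant, Sub4, Sub1, Bus2}.
Min-cut edges: Plant→Bus3 (4), Sub4→City (6), Bus2→City (7); capacity 4 + 6 + 7 = 17.
This cut is saturated, so no flow can exceed 17.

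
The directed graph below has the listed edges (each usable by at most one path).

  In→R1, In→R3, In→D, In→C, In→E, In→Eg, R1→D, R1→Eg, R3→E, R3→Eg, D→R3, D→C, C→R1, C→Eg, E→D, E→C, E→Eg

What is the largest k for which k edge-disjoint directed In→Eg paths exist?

Assign every edge capacity 1; by Menger, the answer equals the max flow.
Path In→Eg (+1); total 1.
Path In→R1→Eg (+1); total 2.
Path In→R3→Eg (+1); total 3.
Path In→C→Eg (+1); total 4.
Path In→E→Eg (+1); total 5.
No residual In→Eg path; max flow = 5.
Certifying cut of size 5: {C→Eg, E→Eg, In→Eg, R1→Eg, R3→Eg}.

5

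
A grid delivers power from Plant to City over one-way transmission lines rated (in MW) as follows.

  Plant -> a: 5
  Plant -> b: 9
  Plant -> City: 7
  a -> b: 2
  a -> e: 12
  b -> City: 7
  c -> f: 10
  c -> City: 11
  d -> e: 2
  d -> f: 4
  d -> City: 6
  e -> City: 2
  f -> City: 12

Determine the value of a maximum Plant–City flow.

16

Augment Plant→City: bottleneck 7, flow now 7.
Augment Plant→b→City: bottleneck 7, flow now 14.
Augment Plant→a→e→City: bottleneck 2, flow now 16.
No augmenting path remains; maximum flow = 16.
In the residual graph, reachable from Plant: {Plant, a, b, e}.
Min-cut edges: Plant→City (7), b→City (7), e→City (2); capacity 7 + 7 + 2 = 16.
This cut is saturated, so no flow can exceed 16.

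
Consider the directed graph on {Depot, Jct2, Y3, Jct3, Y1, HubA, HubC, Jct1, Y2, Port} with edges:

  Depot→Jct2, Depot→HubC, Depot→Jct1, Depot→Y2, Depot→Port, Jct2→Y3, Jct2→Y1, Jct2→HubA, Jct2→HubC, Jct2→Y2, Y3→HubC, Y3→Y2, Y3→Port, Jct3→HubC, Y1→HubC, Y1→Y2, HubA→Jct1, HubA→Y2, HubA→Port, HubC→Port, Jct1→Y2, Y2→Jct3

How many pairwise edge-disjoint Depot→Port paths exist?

3

Assign every edge capacity 1; by Menger, the answer equals the max flow.
Path Depot→Port (+1); total 1.
Path Depot→HubC→Port (+1); total 2.
Path Depot→Jct2→Y3→Port (+1); total 3.
No residual Depot→Port path; max flow = 3.
Certifying cut of size 3: {Depot→Jct2, Depot→Port, HubC→Port}.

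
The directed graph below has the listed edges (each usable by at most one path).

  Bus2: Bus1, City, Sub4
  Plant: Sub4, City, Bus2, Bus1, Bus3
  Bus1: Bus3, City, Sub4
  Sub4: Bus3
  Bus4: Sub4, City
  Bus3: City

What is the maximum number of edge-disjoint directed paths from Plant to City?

Assign every edge capacity 1; by Menger, the answer equals the max flow.
Path Plant→City (+1); total 1.
Path Plant→Bus2→City (+1); total 2.
Path Plant→Bus1→City (+1); total 3.
Path Plant→Bus3→City (+1); total 4.
No residual Plant→City path; max flow = 4.
Certifying cut of size 4: {Bus3→City, Plant→Bus1, Plant→Bus2, Plant→City}.

4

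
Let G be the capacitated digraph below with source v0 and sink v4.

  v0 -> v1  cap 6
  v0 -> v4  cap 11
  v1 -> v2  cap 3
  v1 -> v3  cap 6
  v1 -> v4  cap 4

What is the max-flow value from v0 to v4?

15

Augment v0→v4: bottleneck 11, flow now 11.
Augment v0→v1→v4: bottleneck 4, flow now 15.
No augmenting path remains; maximum flow = 15.
In the residual graph, reachable from v0: {v0, v1, v2, v3}.
Min-cut edges: v0→v4 (11), v1→v4 (4); capacity 11 + 4 = 15.
This cut is saturated, so no flow can exceed 15.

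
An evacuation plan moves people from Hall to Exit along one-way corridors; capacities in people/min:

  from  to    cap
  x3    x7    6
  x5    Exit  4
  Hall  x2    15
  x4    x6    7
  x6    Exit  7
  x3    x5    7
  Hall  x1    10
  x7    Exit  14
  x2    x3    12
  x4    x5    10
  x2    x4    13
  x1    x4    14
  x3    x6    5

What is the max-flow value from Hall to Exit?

Augment Hall→x1→x4→x5→Exit: bottleneck 4, flow now 4.
Augment Hall→x1→x4→x6→Exit: bottleneck 6, flow now 10.
Augment Hall→x2→x3→x6→Exit: bottleneck 1, flow now 11.
Augment Hall→x2→x3→x7→Exit: bottleneck 6, flow now 17.
No augmenting path remains; maximum flow = 17.
In the residual graph, reachable from Hall: {Hall, x1, x2, x3, x4, x5, x6}.
Min-cut edges: x3→x7 (6), x5→Exit (4), x6→Exit (7); capacity 6 + 4 + 7 = 17.
This cut is saturated, so no flow can exceed 17.

17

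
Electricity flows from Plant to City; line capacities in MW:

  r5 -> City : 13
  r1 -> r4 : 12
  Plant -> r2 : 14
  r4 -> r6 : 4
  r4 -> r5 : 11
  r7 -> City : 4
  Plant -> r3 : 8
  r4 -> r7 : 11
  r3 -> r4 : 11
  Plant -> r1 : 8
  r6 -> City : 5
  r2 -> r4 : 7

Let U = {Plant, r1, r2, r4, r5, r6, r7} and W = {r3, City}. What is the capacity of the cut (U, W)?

Edges leaving {Plant, r1, r2, r4, r5, r6, r7}: Plant→r3 (8), r5→City (13), r6→City (5), r7→City (4).
Cut capacity = 8 + 13 + 5 + 4 = 30.

30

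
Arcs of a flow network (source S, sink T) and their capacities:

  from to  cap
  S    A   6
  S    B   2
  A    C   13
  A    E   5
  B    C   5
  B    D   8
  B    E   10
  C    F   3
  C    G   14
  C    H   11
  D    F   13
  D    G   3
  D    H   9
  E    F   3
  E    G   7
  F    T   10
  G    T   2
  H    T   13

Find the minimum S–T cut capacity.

Augment S→A→C→F→T: bottleneck 3, flow now 3.
Augment S→A→C→G→T: bottleneck 2, flow now 5.
Augment S→A→C→H→T: bottleneck 1, flow now 6.
Augment S→B→C→H→T: bottleneck 2, flow now 8.
No augmenting path remains; maximum flow = 8.
By max-flow min-cut, the minimum cut capacity equals the max flow.
In the residual graph, reachable from S: {S}.
Min-cut edges: S→A (6), S→B (2); capacity 6 + 2 = 8.

8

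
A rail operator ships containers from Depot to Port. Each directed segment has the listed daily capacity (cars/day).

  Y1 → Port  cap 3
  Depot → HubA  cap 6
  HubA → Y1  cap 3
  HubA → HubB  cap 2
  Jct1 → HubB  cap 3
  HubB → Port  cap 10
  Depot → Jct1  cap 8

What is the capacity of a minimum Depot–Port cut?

8

Augment Depot→HubA→HubB→Port: bottleneck 2, flow now 2.
Augment Depot→HubA→Y1→Port: bottleneck 3, flow now 5.
Augment Depot→Jct1→HubB→Port: bottleneck 3, flow now 8.
No augmenting path remains; maximum flow = 8.
By max-flow min-cut, the minimum cut capacity equals the max flow.
In the residual graph, reachable from Depot: {Depot, HubA, Jct1}.
Min-cut edges: HubA→HubB (2), HubA→Y1 (3), Jct1→HubB (3); capacity 2 + 3 + 3 = 8.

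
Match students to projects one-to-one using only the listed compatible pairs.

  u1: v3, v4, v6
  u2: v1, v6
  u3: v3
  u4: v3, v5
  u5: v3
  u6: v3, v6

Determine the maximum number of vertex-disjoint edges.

Unit-capacity flow: source→left, listed edges, right→sink; max matching = max flow.
Augmenting path u1→v3 (+1); matched 1.
Augmenting path u2→v1 (+1); matched 2.
Augmenting path u4→v5 (+1); matched 3.
Augmenting path u6→v6 (+1); matched 4.
Augmenting path u3→v3→u1→v4 (+1); matched 5.
No augmenting path remains; maximum matching = 5.
König certificate: {u1, u2, u4, u6, v3} is a vertex cover of size 5 (every listed pair touches it), so no matching can be larger.

5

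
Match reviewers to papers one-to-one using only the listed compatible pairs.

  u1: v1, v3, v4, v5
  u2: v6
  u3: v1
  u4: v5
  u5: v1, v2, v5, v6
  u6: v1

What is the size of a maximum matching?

5

Unit-capacity flow: source→left, listed edges, right→sink; max matching = max flow.
Augmenting path u1→v1 (+1); matched 1.
Augmenting path u2→v6 (+1); matched 2.
Augmenting path u4→v5 (+1); matched 3.
Augmenting path u5→v2 (+1); matched 4.
Augmenting path u3→v1→u1→v3 (+1); matched 5.
No augmenting path remains; maximum matching = 5.
König certificate: {u1, u2, u4, u5, v1} is a vertex cover of size 5 (every listed pair touches it), so no matching can be larger.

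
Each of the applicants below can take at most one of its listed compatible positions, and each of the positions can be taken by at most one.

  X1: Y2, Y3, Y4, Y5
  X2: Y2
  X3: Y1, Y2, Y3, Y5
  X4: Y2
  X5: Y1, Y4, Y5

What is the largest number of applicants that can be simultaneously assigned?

4

Unit-capacity flow: source→left, listed edges, right→sink; max matching = max flow.
Augmenting path X1→Y2 (+1); matched 1.
Augmenting path X3→Y1 (+1); matched 2.
Augmenting path X5→Y4 (+1); matched 3.
Augmenting path X2→Y2→X1→Y3 (+1); matched 4.
No augmenting path remains; maximum matching = 4.
König certificate: {X1, X3, X5, Y2} is a vertex cover of size 4 (every listed pair touches it), so no matching can be larger.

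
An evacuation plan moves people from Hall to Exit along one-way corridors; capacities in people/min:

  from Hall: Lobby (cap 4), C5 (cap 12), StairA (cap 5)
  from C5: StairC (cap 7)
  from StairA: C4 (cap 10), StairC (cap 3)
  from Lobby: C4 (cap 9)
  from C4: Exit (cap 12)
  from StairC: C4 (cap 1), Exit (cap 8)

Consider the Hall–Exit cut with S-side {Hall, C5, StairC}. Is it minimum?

No — its capacity is 18, but the minimum cut has capacity 16.

Given cut capacity: 5 + 4 + 1 + 8 = 18.
Augment Hall→C5→StairC→Exit: bottleneck 7, flow now 7.
Augment Hall→StairA→C4→Exit: bottleneck 5, flow now 12.
Augment Hall→Lobby→C4→Exit: bottleneck 4, flow now 16.
No augmenting path remains; maximum flow = 16.
In the residual graph, reachable from Hall: {Hall, C5}.
Min-cut edges: Hall→StairA (5), Hall→Lobby (4), C5→StairC (7); capacity 5 + 4 + 7 = 16.
Cut capacity 18 exceeds the max flow 16, so it is not minimum.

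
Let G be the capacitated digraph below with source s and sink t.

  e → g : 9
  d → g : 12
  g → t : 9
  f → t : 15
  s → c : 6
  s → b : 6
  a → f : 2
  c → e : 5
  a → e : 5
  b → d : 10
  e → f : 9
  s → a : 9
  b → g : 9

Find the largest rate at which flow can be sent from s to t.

18

Augment s→a→f→t: bottleneck 2, flow now 2.
Augment s→b→g→t: bottleneck 6, flow now 8.
Augment s→a→e→f→t: bottleneck 5, flow now 13.
Augment s→c→e→f→t: bottleneck 4, flow now 17.
Augment s→c→e→g→t: bottleneck 1, flow now 18.
No augmenting path remains; maximum flow = 18.
In the residual graph, reachable from s: {s, a, c}.
Min-cut edges: s→b (6), a→e (5), a→f (2), c→e (5); capacity 6 + 5 + 2 + 5 = 18.
This cut is saturated, so no flow can exceed 18.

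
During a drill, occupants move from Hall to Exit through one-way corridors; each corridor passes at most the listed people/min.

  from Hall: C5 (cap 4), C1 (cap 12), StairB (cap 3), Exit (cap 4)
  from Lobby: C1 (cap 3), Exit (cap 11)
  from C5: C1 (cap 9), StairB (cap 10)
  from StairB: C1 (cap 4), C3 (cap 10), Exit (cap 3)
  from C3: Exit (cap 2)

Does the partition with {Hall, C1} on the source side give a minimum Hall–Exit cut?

Given cut capacity: 4 + 3 + 4 = 11.
Augment Hall→Exit: bottleneck 4, flow now 4.
Augment Hall→StairB→Exit: bottleneck 3, flow now 7.
Augment Hall→C5→StairB→C3→Exit: bottleneck 2, flow now 9.
No augmenting path remains; maximum flow = 9.
In the residual graph, reachable from Hall: {Hall, C5, C1, StairB, C3}.
Min-cut edges: Hall→Exit (4), StairB→Exit (3), C3→Exit (2); capacity 4 + 3 + 2 = 9.
Cut capacity 11 exceeds the max flow 9, so it is not minimum.

No — its capacity is 11, but the minimum cut has capacity 9.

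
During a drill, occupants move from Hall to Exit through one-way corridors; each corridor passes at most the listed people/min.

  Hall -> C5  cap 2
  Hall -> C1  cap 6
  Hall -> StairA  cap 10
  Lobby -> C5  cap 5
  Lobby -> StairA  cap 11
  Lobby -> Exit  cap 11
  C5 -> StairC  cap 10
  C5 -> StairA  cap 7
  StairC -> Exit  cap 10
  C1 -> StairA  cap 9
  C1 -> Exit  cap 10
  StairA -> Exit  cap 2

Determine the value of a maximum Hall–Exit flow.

10

Augment Hall→C1→Exit: bottleneck 6, flow now 6.
Augment Hall→StairA→Exit: bottleneck 2, flow now 8.
Augment Hall→C5→StairC→Exit: bottleneck 2, flow now 10.
No augmenting path remains; maximum flow = 10.
In the residual graph, reachable from Hall: {Hall, StairA}.
Min-cut edges: Hall→C5 (2), Hall→C1 (6), StairA→Exit (2); capacity 2 + 6 + 2 = 10.
This cut is saturated, so no flow can exceed 10.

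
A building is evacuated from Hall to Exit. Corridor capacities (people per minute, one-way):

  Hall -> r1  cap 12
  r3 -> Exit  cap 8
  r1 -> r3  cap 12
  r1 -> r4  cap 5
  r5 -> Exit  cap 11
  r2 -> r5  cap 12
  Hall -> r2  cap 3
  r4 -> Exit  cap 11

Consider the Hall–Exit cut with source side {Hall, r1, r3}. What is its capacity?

Edges leaving {Hall, r1, r3}: Hall→r2 (3), r1→r4 (5), r3→Exit (8).
Cut capacity = 3 + 5 + 8 = 16.

16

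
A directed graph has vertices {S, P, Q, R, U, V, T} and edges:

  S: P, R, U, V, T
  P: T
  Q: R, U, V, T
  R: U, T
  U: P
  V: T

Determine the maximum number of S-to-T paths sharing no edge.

Assign every edge capacity 1; by Menger, the answer equals the max flow.
Path S→T (+1); total 1.
Path S→P→T (+1); total 2.
Path S→R→T (+1); total 3.
Path S→V→T (+1); total 4.
No residual S→T path; max flow = 4.
Certifying cut of size 4: {P→T, S→R, S→T, S→V}.

4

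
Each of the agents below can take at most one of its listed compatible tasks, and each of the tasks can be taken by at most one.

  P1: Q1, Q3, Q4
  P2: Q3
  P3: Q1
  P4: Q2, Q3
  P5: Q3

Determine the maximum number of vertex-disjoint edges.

4

Unit-capacity flow: source→left, listed edges, right→sink; max matching = max flow.
Augmenting path P1→Q1 (+1); matched 1.
Augmenting path P2→Q3 (+1); matched 2.
Augmenting path P4→Q2 (+1); matched 3.
Augmenting path P3→Q1→P1→Q4 (+1); matched 4.
No augmenting path remains; maximum matching = 4.
König certificate: {P1, P3, P4, Q3} is a vertex cover of size 4 (every listed pair touches it), so no matching can be larger.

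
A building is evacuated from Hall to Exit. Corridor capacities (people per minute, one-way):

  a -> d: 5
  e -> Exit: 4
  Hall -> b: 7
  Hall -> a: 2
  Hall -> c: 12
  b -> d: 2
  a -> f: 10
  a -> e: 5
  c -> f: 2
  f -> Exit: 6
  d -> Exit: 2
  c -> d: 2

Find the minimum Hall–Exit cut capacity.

6

Augment Hall→a→d→Exit: bottleneck 2, flow now 2.
Augment Hall→c→f→Exit: bottleneck 2, flow now 4.
Augment Hall→b→d→a→e→Exit: bottleneck 2, flow now 6. (uses reverse residual edge)
No augmenting path remains; maximum flow = 6.
By max-flow min-cut, the minimum cut capacity equals the max flow.
In the residual graph, reachable from Hall: {Hall, b, c, d}.
Min-cut edges: Hall→a (2), c→f (2), d→Exit (2); capacity 2 + 2 + 2 = 6.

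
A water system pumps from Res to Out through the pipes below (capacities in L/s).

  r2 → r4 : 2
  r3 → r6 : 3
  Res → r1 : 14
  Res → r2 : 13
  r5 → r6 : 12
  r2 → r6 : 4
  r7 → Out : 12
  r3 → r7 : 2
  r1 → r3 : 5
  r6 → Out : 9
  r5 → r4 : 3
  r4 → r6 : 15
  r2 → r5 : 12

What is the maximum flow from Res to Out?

11

Augment Res→r2→r6→Out: bottleneck 4, flow now 4.
Augment Res→r1→r3→r6→Out: bottleneck 3, flow now 7.
Augment Res→r1→r3→r7→Out: bottleneck 2, flow now 9.
Augment Res→r2→r4→r6→Out: bottleneck 2, flow now 11.
No augmenting path remains; maximum flow = 11.
In the residual graph, reachable from Res: {Res, r1, r2, r3, r4, r5, r6}.
Min-cut edges: r3→r7 (2), r6→Out (9); capacity 2 + 9 = 11.
This cut is saturated, so no flow can exceed 11.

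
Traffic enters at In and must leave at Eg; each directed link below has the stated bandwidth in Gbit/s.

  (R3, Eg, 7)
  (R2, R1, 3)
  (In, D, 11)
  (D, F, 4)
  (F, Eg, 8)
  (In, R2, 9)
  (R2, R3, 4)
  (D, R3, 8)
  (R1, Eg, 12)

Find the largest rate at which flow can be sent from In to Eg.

Augment In→D→F→Eg: bottleneck 4, flow now 4.
Augment In→D→R3→Eg: bottleneck 7, flow now 11.
Augment In→R2→R1→Eg: bottleneck 3, flow now 14.
No augmenting path remains; maximum flow = 14.
In the residual graph, reachable from In: {In, D, R2, R3}.
Min-cut edges: D→F (4), R2→R1 (3), R3→Eg (7); capacity 4 + 3 + 7 = 14.
This cut is saturated, so no flow can exceed 14.

14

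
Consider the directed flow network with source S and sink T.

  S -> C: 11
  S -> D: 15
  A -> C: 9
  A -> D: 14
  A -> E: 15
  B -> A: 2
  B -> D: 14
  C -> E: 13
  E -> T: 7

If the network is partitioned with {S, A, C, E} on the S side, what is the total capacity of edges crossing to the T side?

Edges leaving {S, A, C, E}: S→D (15), A→D (14), E→T (7).
Cut capacity = 15 + 14 + 7 = 36.

36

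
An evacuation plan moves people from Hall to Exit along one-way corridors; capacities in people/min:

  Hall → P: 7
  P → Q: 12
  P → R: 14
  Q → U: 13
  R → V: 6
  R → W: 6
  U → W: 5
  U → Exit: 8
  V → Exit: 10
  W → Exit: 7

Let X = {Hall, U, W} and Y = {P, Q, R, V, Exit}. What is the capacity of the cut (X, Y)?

Edges leaving {Hall, U, W}: Hall→P (7), U→Exit (8), W→Exit (7).
Cut capacity = 7 + 8 + 7 = 22.

22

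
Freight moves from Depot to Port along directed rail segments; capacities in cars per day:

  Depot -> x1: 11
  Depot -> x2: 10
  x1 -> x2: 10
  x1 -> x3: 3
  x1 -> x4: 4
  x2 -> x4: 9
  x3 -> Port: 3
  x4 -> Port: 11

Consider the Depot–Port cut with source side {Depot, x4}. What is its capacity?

32

Edges leaving {Depot, x4}: Depot→x1 (11), Depot→x2 (10), x4→Port (11).
Cut capacity = 11 + 10 + 11 = 32.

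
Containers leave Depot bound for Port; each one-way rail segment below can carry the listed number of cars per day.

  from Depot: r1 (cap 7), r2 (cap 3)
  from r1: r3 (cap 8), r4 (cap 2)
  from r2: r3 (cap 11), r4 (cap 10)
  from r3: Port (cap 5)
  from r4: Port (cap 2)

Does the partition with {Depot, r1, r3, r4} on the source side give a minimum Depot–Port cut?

Given cut capacity: 3 + 5 + 2 = 10.
Augment Depot→r1→r3→Port: bottleneck 5, flow now 5.
Augment Depot→r1→r4→Port: bottleneck 2, flow now 7.
No augmenting path remains; maximum flow = 7.
In the residual graph, reachable from Depot: {Depot, r1, r2, r3, r4}.
Min-cut edges: r3→Port (5), r4→Port (2); capacity 5 + 2 = 7.
Cut capacity 10 exceeds the max flow 7, so it is not minimum.

No — its capacity is 10, but the minimum cut has capacity 7.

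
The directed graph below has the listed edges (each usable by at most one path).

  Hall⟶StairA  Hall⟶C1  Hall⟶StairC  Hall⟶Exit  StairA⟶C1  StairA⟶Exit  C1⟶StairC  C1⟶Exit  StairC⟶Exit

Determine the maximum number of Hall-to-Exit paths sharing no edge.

4

Assign every edge capacity 1; by Menger, the answer equals the max flow.
Path Hall→Exit (+1); total 1.
Path Hall→StairA→Exit (+1); total 2.
Path Hall→C1→Exit (+1); total 3.
Path Hall→StairC→Exit (+1); total 4.
No residual Hall→Exit path; max flow = 4.
Certifying cut of size 4: {Hall→C1, Hall→Exit, Hall→StairA, Hall→StairC}.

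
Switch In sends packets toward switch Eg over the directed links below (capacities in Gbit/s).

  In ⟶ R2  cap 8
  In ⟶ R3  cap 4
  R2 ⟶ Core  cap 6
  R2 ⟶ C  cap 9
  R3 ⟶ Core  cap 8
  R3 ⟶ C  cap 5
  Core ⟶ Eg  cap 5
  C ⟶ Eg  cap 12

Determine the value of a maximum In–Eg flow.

12

Augment In→R2→Core→Eg: bottleneck 5, flow now 5.
Augment In→R2→C→Eg: bottleneck 3, flow now 8.
Augment In→R3→C→Eg: bottleneck 4, flow now 12.
No augmenting path remains; maximum flow = 12.
In the residual graph, reachable from In: {In}.
Min-cut edges: In→R2 (8), In→R3 (4); capacity 8 + 4 = 12.
This cut is saturated, so no flow can exceed 12.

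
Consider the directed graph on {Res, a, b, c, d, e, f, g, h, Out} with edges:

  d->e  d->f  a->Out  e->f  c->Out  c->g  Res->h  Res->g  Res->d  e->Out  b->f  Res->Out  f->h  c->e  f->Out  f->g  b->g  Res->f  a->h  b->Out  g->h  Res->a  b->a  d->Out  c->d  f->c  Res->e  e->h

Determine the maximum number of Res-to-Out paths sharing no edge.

5

Assign every edge capacity 1; by Menger, the answer equals the max flow.
Path Res→Out (+1); total 1.
Path Res→a→Out (+1); total 2.
Path Res→d→Out (+1); total 3.
Path Res→e→Out (+1); total 4.
Path Res→f→Out (+1); total 5.
No residual Res→Out path; max flow = 5.
Certifying cut of size 5: {Res→Out, Res→a, Res→d, Res→e, Res→f}.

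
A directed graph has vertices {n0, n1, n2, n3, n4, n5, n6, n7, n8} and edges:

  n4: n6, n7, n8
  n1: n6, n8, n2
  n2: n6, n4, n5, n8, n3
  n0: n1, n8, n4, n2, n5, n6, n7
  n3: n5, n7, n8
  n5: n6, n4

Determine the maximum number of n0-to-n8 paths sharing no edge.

Assign every edge capacity 1; by Menger, the answer equals the max flow.
Path n0→n8 (+1); total 1.
Path n0→n1→n8 (+1); total 2.
Path n0→n2→n8 (+1); total 3.
Path n0→n4→n8 (+1); total 4.
No residual n0→n8 path; max flow = 4.
Certifying cut of size 4: {n0→n1, n0→n2, n0→n8, n4→n8}.

4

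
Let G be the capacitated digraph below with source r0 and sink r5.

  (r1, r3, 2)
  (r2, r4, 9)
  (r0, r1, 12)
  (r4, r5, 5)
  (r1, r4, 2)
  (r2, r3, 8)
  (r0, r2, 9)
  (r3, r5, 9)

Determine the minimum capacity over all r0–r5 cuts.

Augment r0→r1→r3→r5: bottleneck 2, flow now 2.
Augment r0→r1→r4→r5: bottleneck 2, flow now 4.
Augment r0→r2→r3→r5: bottleneck 7, flow now 11.
Augment r0→r2→r4→r5: bottleneck 2, flow now 13.
No augmenting path remains; maximum flow = 13.
By max-flow min-cut, the minimum cut capacity equals the max flow.
In the residual graph, reachable from r0: {r0, r1}.
Min-cut edges: r0→r2 (9), r1→r3 (2), r1→r4 (2); capacity 9 + 2 + 2 = 13.

13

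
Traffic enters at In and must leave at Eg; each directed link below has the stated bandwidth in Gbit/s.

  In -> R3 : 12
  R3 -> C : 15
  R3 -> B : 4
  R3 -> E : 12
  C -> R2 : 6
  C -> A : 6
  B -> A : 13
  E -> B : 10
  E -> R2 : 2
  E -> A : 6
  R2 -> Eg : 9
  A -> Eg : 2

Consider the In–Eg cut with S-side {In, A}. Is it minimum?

No — its capacity is 14, but the minimum cut has capacity 10.

Given cut capacity: 12 + 2 = 14.
Augment In→R3→C→R2→Eg: bottleneck 6, flow now 6.
Augment In→R3→C→A→Eg: bottleneck 2, flow now 8.
Augment In→R3→E→R2→Eg: bottleneck 2, flow now 10.
No augmenting path remains; maximum flow = 10.
In the residual graph, reachable from In: {In, R3, C, B, E, A}.
Min-cut edges: C→R2 (6), E→R2 (2), A→Eg (2); capacity 6 + 2 + 2 = 10.
Cut capacity 14 exceeds the max flow 10, so it is not minimum.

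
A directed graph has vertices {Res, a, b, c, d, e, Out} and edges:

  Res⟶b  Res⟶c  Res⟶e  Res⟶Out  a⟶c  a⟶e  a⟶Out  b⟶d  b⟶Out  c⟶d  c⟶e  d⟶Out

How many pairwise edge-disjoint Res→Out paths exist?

Assign every edge capacity 1; by Menger, the answer equals the max flow.
Path Res→Out (+1); total 1.
Path Res→b→Out (+1); total 2.
Path Res→c→d→Out (+1); total 3.
No residual Res→Out path; max flow = 3.
Certifying cut of size 3: {Res→Out, Res→b, Res→c}.

3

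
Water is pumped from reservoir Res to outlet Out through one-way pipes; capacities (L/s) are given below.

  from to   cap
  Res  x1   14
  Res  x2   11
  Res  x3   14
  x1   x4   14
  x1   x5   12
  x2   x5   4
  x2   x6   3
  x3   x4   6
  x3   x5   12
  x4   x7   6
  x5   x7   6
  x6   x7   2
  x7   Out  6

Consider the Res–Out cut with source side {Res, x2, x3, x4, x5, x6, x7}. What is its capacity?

20

Edges leaving {Res, x2, x3, x4, x5, x6, x7}: Res→x1 (14), x7→Out (6).
Cut capacity = 14 + 6 = 20.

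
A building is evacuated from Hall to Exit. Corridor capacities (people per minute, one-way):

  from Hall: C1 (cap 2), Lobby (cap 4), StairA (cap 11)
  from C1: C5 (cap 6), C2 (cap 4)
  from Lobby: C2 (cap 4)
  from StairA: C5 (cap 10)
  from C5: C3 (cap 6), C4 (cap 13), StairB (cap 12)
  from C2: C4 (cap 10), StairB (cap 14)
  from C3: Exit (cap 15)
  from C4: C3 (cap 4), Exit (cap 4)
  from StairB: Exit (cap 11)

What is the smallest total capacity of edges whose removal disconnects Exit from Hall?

Augment Hall→C1→C5→C3→Exit: bottleneck 2, flow now 2.
Augment Hall→Lobby→C2→C4→Exit: bottleneck 4, flow now 6.
Augment Hall→StairA→C5→C3→Exit: bottleneck 4, flow now 10.
Augment Hall→StairA→C5→StairB→Exit: bottleneck 6, flow now 16.
No augmenting path remains; maximum flow = 16.
By max-flow min-cut, the minimum cut capacity equals the max flow.
In the residual graph, reachable from Hall: {Hall, StairA}.
Min-cut edges: Hall→C1 (2), Hall→Lobby (4), StairA→C5 (10); capacity 2 + 4 + 10 = 16.

16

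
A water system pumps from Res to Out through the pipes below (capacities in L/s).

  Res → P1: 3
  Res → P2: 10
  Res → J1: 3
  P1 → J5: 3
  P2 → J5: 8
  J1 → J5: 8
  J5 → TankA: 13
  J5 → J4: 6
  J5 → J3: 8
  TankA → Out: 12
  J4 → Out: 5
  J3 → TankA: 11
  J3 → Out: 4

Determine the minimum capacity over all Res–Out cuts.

14

Augment Res→P1→J5→TankA→Out: bottleneck 3, flow now 3.
Augment Res→P2→J5→TankA→Out: bottleneck 8, flow now 11.
Augment Res→J1→J5→TankA→Out: bottleneck 1, flow now 12.
Augment Res→J1→J5→J4→Out: bottleneck 2, flow now 14.
No augmenting path remains; maximum flow = 14.
By max-flow min-cut, the minimum cut capacity equals the max flow.
In the residual graph, reachable from Res: {Res, P2}.
Min-cut edges: Res→P1 (3), Res→J1 (3), P2→J5 (8); capacity 3 + 3 + 8 = 14.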